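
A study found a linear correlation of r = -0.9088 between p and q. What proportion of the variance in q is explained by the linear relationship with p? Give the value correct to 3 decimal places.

r² = (-0.9088)² = 0.826

0.826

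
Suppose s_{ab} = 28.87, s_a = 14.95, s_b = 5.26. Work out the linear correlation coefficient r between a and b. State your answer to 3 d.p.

r = Cov(a,b) / (s_a · s_b) = 28.87 / (14.95 × 5.26)
  = 28.87 / 78.6370 ≈ 0.367

0.367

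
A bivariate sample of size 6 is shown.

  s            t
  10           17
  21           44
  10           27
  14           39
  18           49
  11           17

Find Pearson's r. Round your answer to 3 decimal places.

n = 6, Σs = 84, Σt = 193, Σs² = 1282, Σt² = 7165, Σst = 2979
nΣst − ΣsΣt = 17874 − 16212 = 1662
nΣs² − (Σs)² = 7692 − 7056 = 636; nΣt² − (Σt)² = 42990 − 37249 = 5741
r = 1662 / √(636 × 5741) = 1662 / 1910.8312 ≈ 0.870

0.870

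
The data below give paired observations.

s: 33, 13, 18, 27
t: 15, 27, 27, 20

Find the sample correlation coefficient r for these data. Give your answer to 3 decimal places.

n = 4, Σs = 91, Σt = 89, Σs² = 2311, Σt² = 2083, Σst = 1872
nΣst − ΣsΣt = 7488 − 8099 = -611
nΣs² − (Σs)² = 9244 − 8281 = 963; nΣt² − (Σt)² = 8332 − 7921 = 411
r = -611 / √(963 × 411) = -611 / 629.1208 ≈ -0.971

-0.971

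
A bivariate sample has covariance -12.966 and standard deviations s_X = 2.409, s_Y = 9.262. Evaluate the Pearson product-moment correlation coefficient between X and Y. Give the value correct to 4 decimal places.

-0.5811

r = Cov(X,Y) / (s_X · s_Y) = -12.966 / (2.409 × 9.262)
  = -12.966 / 22.3122 ≈ -0.5811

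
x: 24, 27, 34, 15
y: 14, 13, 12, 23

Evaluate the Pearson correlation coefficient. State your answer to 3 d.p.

-0.919

n = 4, Σx = 100, Σy = 62, Σx² = 2686, Σy² = 1038, Σxy = 1440
nΣxy − ΣxΣy = 5760 − 6200 = -440
nΣx² − (Σx)² = 10744 − 10000 = 744; nΣy² − (Σy)² = 4152 − 3844 = 308
r = -440 / √(744 × 308) = -440 / 478.6982 ≈ -0.919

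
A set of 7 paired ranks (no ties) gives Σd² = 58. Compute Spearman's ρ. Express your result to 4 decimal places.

ρ = 1 − 6Σd² / [n(n²−1)] = 1 − 6×58 / (7×48)
  = 1 − 348/336 = 1 − 1.03571 ≈ -0.0357

-0.0357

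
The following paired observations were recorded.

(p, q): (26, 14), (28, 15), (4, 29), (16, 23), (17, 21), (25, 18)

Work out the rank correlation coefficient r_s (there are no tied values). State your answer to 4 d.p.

-0.9429

Rank p: 5, 6, 1, 2, 3, 4
Rank q: 1, 2, 6, 5, 4, 3
d = rank(p) − rank(q): 4, 4, -5, -3, -1, 1; Σd² = 68
ρ = 1 − 6Σd² / [n(n²−1)] = 1 − 6×68 / (6×35) = 1 − 408/210 ≈ -0.9429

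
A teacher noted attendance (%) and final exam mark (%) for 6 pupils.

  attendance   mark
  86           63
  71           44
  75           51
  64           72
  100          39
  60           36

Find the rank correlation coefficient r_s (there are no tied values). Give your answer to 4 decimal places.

Rank attendance: 5, 3, 4, 2, 6, 1
Rank mark: 5, 3, 4, 6, 2, 1
d = rank(attendance) − rank(mark): 0, 0, 0, -4, 4, 0; Σd² = 32
ρ = 1 − 6Σd² / [n(n²−1)] = 1 − 6×32 / (6×35) = 1 − 192/210 ≈ 0.0857

0.0857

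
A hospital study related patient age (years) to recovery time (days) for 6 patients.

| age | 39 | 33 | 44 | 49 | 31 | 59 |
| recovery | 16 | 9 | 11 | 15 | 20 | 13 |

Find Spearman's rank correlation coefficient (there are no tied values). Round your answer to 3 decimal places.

-0.257

Rank age: 3, 2, 4, 5, 1, 6
Rank recovery: 5, 1, 2, 4, 6, 3
d = rank(age) − rank(recovery): -2, 1, 2, 1, -5, 3; Σd² = 44
ρ = 1 − 6Σd² / [n(n²−1)] = 1 − 6×44 / (6×35) = 1 − 264/210 ≈ -0.257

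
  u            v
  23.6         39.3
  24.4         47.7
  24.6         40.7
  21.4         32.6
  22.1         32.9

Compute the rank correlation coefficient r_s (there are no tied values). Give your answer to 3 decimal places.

0.900

Rank u: 3, 4, 5, 1, 2
Rank v: 3, 5, 4, 1, 2
d = rank(u) − rank(v): 0, -1, 1, 0, 0; Σd² = 2
ρ = 1 − 6Σd² / [n(n²−1)] = 1 − 6×2 / (5×24) = 1 − 12/120 ≈ 0.900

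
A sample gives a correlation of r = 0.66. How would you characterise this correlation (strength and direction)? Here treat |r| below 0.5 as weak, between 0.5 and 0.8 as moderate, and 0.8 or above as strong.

r = 0.66 > 0 so the relationship is positive.
|r| = 0.66, which falls in the moderate range.

moderate positive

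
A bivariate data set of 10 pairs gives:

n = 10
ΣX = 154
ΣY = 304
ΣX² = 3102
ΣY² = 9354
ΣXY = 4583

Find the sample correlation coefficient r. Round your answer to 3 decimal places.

r = (nΣXY − ΣXΣY) / √[(nΣX² − (ΣX)²)(nΣY² − (ΣY)²)]
Numerator: 10×4583 − 154×304 = -986
Denominator: √[(31020 − 23716)(93540 − 92416)] = √[7304 × 1124] = 2865.2567
r = -986 / 2865.2567 ≈ -0.344

-0.344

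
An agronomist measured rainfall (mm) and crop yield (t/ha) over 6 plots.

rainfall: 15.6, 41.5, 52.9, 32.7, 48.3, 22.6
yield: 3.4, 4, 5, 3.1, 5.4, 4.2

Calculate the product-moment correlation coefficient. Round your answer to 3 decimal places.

n = 6, Σx = 213.6, Σy = 25.1, Σx² = 8676.96, Σy² = 108.97, Σxy = 940.65
nΣxy − ΣxΣy = 5643.9 − 5361.36 = 282.54
nΣx² − (Σx)² = 52061.76 − 45624.96 = 6436.8; nΣy² − (Σy)² = 653.82 − 630.01 = 23.81
r = 282.54 / √(6436.8 × 23.81) = 282.54 / 391.4846 ≈ 0.722

0.722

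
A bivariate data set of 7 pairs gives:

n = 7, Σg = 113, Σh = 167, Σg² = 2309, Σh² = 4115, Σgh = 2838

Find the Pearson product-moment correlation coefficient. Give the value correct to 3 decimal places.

r = (nΣgh − ΣgΣh) / √[(nΣg² − (Σg)²)(nΣh² − (Σh)²)]
Numerator: 7×2838 − 113×167 = 995
Denominator: √[(16163 − 12769)(28805 − 27889)] = √[3394 × 916] = 1763.2084
r = 995 / 1763.2084 ≈ 0.564

0.564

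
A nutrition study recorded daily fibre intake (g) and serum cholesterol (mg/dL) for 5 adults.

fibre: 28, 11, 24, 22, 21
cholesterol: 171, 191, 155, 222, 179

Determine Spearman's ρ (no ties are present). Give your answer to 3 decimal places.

-0.600

Rank fibre: 5, 1, 4, 3, 2
Rank cholesterol: 2, 4, 1, 5, 3
d = rank(fibre) − rank(cholesterol): 3, -3, 3, -2, -1; Σd² = 32
ρ = 1 − 6Σd² / [n(n²−1)] = 1 − 6×32 / (5×24) = 1 − 192/120 ≈ -0.600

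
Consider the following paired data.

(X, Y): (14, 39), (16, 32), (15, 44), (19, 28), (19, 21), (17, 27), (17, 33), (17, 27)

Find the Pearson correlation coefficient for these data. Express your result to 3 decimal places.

n = 8, ΣX = 134, ΣY = 251, ΣX² = 2266, ΣY² = 8253, ΣXY = 4128
nΣXY − ΣXΣY = 33024 − 33634 = -610
nΣX² − (ΣX)² = 18128 − 17956 = 172; nΣY² − (ΣY)² = 66024 − 63001 = 3023
r = -610 / √(172 × 3023) = -610 / 721.0797 ≈ -0.846

-0.846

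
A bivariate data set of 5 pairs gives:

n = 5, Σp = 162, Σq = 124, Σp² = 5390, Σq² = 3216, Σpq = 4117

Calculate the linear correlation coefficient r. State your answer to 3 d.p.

r = (nΣpq − ΣpΣq) / √[(nΣp² − (Σp)²)(nΣq² − (Σq)²)]
Numerator: 5×4117 − 162×124 = 497
Denominator: √[(26950 − 26244)(16080 − 15376)] = √[706 × 704] = 704.9993
r = 497 / 704.9993 ≈ 0.705

0.705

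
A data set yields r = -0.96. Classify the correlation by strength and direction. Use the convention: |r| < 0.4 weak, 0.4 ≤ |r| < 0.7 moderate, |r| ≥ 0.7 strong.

strong negative

r = -0.96 < 0 so the relationship is negative.
|r| = 0.96, which falls in the strong range.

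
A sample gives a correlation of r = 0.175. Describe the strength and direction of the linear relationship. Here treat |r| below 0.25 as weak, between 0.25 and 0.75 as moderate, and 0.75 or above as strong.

r = 0.175 > 0 so the relationship is positive.
|r| = 0.175, which falls in the weak range.

weak positive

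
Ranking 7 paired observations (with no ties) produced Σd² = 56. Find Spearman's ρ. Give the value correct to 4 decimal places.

0.0000

ρ = 1 − 6Σd² / [n(n²−1)] = 1 − 6×56 / (7×48)
  = 1 − 336/336 = 1 − 1.00000 ≈ 0.0000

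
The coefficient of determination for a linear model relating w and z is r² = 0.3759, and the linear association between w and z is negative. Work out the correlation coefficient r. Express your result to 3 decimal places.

-0.613

|r| = √0.3759 = 0.613
The association is negative, so r = −0.613.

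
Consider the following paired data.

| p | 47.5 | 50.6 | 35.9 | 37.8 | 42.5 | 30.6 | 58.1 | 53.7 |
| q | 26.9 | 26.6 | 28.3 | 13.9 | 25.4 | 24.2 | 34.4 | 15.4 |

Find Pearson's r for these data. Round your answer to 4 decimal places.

n = 8, Σp = 356.7, Σq = 195.1, Σp² = 16536.17, Σq² = 5076.59, Σpq = 8810.74
nΣpq − ΣpΣq = 70485.92 − 69592.17 = 893.75
nΣp² − (Σp)² = 132289.36 − 127234.89 = 5054.47; nΣq² − (Σq)² = 40612.72 − 38064.01 = 2548.71
r = 893.75 / √(5054.47 × 2548.71) = 893.75 / 3589.2030 ≈ 0.2490

0.2490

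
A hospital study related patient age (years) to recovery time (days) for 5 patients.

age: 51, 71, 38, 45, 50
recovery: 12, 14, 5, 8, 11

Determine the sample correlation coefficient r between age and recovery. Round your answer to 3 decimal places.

n = 5, Σx = 255, Σy = 50, Σx² = 13611, Σy² = 550, Σxy = 2706
nΣxy − ΣxΣy = 13530 − 12750 = 780
nΣx² − (Σx)² = 68055 − 65025 = 3030; nΣy² − (Σy)² = 2750 − 2500 = 250
r = 780 / √(3030 × 250) = 780 / 870.3448 ≈ 0.896

0.896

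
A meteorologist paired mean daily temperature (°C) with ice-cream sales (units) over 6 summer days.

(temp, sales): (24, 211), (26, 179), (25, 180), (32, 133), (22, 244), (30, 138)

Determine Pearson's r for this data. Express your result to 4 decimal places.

-0.9591

n = 6, Σx = 159, Σy = 1085, Σx² = 4285, Σy² = 205231, Σxy = 27982
nΣxy − ΣxΣy = 167892 − 172515 = -4623
nΣx² − (Σx)² = 25710 − 25281 = 429; nΣy² − (Σy)² = 1231386 − 1177225 = 54161
r = -4623 / √(429 × 54161) = -4623 / 4820.2769 ≈ -0.9591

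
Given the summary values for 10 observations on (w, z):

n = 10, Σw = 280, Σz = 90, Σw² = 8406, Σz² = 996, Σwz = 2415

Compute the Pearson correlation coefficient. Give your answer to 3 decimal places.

-0.324

r = (nΣwz − ΣwΣz) / √[(nΣw² − (Σw)²)(nΣz² − (Σz)²)]
Numerator: 10×2415 − 280×90 = -1050
Denominator: √[(84060 − 78400)(9960 − 8100)] = √[5660 × 1860] = 3244.6263
r = -1050 / 3244.6263 ≈ -0.324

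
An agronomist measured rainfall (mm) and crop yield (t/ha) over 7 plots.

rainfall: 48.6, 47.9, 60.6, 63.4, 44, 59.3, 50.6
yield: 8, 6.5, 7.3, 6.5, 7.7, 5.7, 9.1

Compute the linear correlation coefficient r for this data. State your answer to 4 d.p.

n = 7, Σx = 374.4, Σy = 50.8, Σx² = 20361.14, Σy² = 376.38, Σxy = 2691.9
nΣxy − ΣxΣy = 18843.3 − 19019.52 = -176.22
nΣx² − (Σx)² = 142527.98 − 140175.36 = 2352.62; nΣy² − (Σy)² = 2634.66 − 2580.64 = 54.02
r = -176.22 / √(2352.62 × 54.02) = -176.22 / 356.4948 ≈ -0.4943

-0.4943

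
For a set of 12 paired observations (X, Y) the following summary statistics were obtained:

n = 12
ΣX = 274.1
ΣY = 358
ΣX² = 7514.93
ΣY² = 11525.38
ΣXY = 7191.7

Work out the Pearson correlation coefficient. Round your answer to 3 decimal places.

r = (nΣXY − ΣXΣY) / √[(nΣX² − (ΣX)²)(nΣY² − (ΣY)²)]
Numerator: 12×7191.7 − 274.1×358 = -11827.4
Denominator: √[(90179.16 − 75130.81)(138304.56 − 128164)] = √[15048.35 × 10140.56] = 12353.0845
r = -11827.4 / 12353.0845 ≈ -0.957

-0.957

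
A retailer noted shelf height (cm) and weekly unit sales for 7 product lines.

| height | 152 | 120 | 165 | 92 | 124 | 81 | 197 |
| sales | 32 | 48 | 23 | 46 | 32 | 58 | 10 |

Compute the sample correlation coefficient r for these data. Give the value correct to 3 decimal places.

n = 7, Σx = 931, Σy = 249, Σx² = 133939, Σy² = 10461, Σxy = 29287
nΣxy − ΣxΣy = 205009 − 231819 = -26810
nΣx² − (Σx)² = 937573 − 866761 = 70812; nΣy² − (Σy)² = 73227 − 62001 = 11226
r = -26810 / √(70812 × 11226) = -26810 / 28194.6008 ≈ -0.951

-0.951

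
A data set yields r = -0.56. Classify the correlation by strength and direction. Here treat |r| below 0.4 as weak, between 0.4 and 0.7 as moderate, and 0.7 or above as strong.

moderate negative

r = -0.56 < 0 so the relationship is negative.
|r| = 0.56, which falls in the moderate range.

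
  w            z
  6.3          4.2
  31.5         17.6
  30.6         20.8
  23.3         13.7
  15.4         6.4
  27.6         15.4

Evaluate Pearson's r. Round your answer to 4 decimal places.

0.9620

n = 6, Σw = 134.7, Σz = 78.1, Σw² = 3510.11, Σz² = 1225.85, Σwz = 2060.15
nΣwz − ΣwΣz = 12360.9 − 10520.07 = 1840.83
nΣw² − (Σw)² = 21060.66 − 18144.09 = 2916.57; nΣz² − (Σz)² = 7355.1 − 6099.61 = 1255.49
r = 1840.83 / √(2916.57 × 1255.49) = 1840.83 / 1913.5633 ≈ 0.9620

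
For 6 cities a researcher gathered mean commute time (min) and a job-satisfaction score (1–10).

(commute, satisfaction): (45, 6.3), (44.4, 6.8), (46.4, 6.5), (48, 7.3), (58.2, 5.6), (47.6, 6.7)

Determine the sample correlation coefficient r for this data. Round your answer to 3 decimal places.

-0.681

n = 6, Σx = 289.6, Σy = 39.2, Σx² = 14106.32, Σy² = 257.72, Σxy = 1882.26
nΣxy − ΣxΣy = 11293.56 − 11352.32 = -58.76
nΣx² − (Σx)² = 84637.92 − 83868.16 = 769.76; nΣy² − (Σy)² = 1546.32 − 1536.64 = 9.68
r = -58.76 / √(769.76 × 9.68) = -58.76 / 86.3208 ≈ -0.681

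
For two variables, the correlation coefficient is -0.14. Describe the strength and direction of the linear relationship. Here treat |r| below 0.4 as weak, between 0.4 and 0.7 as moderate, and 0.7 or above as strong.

r = -0.14 < 0 so the relationship is negative.
|r| = 0.14, which falls in the weak range.

weak negative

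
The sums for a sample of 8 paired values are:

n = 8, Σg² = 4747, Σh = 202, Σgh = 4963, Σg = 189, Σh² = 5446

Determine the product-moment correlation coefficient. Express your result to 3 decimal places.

r = (nΣgh − ΣgΣh) / √[(nΣg² − (Σg)²)(nΣh² − (Σh)²)]
Numerator: 8×4963 − 189×202 = 1526
Denominator: √[(37976 − 35721)(43568 − 40804)] = √[2255 × 2764] = 2496.5616
r = 1526 / 2496.5616 ≈ 0.611

0.611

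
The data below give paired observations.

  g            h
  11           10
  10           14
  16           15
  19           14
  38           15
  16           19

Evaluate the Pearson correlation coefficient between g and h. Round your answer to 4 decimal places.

n = 6, Σg = 110, Σh = 87, Σg² = 2538, Σh² = 1303, Σgh = 1630
nΣgh − ΣgΣh = 9780 − 9570 = 210
nΣg² − (Σg)² = 15228 − 12100 = 3128; nΣh² − (Σh)² = 7818 − 7569 = 249
r = 210 / √(3128 × 249) = 210 / 882.5373 ≈ 0.2380

0.2380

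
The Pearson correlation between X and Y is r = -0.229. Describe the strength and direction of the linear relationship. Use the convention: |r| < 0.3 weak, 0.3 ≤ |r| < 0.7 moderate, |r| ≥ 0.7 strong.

weak negative

r = -0.229 < 0 so the relationship is negative.
|r| = 0.229, which falls in the weak range.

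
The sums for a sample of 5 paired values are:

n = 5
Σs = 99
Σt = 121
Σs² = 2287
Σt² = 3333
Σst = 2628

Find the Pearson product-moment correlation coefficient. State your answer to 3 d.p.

0.638

r = (nΣst − ΣsΣt) / √[(nΣs² − (Σs)²)(nΣt² − (Σt)²)]
Numerator: 5×2628 − 99×121 = 1161
Denominator: √[(11435 − 9801)(16665 − 14641)] = √[1634 × 2024] = 1818.5753
r = 1161 / 1818.5753 ≈ 0.638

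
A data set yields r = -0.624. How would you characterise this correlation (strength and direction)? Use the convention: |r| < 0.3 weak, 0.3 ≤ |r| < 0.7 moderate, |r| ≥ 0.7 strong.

moderate negative

r = -0.624 < 0 so the relationship is negative.
|r| = 0.624, which falls in the moderate range.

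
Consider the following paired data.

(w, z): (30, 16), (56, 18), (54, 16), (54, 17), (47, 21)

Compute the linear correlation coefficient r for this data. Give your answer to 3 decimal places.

0.173

n = 5, Σw = 241, Σz = 88, Σw² = 12077, Σz² = 1566, Σwz = 4257
nΣwz − ΣwΣz = 21285 − 21208 = 77
nΣw² − (Σw)² = 60385 − 58081 = 2304; nΣz² − (Σz)² = 7830 − 7744 = 86
r = 77 / √(2304 × 86) = 77 / 445.1337 ≈ 0.173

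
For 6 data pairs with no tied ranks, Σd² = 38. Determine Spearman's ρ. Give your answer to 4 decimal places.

-0.0857

ρ = 1 − 6Σd² / [n(n²−1)] = 1 − 6×38 / (6×35)
  = 1 − 228/210 = 1 − 1.08571 ≈ -0.0857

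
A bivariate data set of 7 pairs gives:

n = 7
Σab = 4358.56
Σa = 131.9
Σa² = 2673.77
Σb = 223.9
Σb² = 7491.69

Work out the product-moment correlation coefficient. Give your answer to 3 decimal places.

r = (nΣab − ΣaΣb) / √[(nΣa² − (Σa)²)(nΣb² − (Σb)²)]
Numerator: 7×4358.56 − 131.9×223.9 = 977.51
Denominator: √[(18716.39 − 17397.61)(52441.83 − 50131.21)] = √[1318.78 × 2310.62] = 1745.6229
r = 977.51 / 1745.6229 ≈ 0.560

0.560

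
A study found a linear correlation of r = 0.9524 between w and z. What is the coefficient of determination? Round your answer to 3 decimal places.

r² = (0.9524)² = 0.907

0.907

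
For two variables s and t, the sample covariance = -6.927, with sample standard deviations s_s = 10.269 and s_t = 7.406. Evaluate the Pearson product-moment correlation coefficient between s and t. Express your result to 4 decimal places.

-0.0911

r = Cov(s,t) / (s_s · s_t) = -6.927 / (10.269 × 7.406)
  = -6.927 / 76.0522 ≈ -0.0911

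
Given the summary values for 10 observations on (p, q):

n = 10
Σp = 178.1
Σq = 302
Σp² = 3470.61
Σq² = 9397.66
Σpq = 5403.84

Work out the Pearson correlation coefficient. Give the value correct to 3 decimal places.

r = (nΣpq − ΣpΣq) / √[(nΣp² − (Σp)²)(nΣq² − (Σq)²)]
Numerator: 10×5403.84 − 178.1×302 = 252.2
Denominator: √[(34706.1 − 31719.61)(93976.6 − 91204)] = √[2986.49 × 2772.6] = 2877.5584
r = 252.2 / 2877.5584 ≈ 0.088

0.088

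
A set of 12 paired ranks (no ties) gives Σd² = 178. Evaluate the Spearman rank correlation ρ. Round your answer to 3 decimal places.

0.378

ρ = 1 − 6Σd² / [n(n²−1)] = 1 − 6×178 / (12×143)
  = 1 − 1068/1716 = 1 − 0.6224 ≈ 0.378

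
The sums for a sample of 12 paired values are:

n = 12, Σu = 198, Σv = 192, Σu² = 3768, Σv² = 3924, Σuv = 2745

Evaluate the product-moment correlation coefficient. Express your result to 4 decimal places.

r = (nΣuv − ΣuΣv) / √[(nΣu² − (Σu)²)(nΣv² − (Σv)²)]
Numerator: 12×2745 − 198×192 = -5076
Denominator: √[(45216 − 39204)(47088 − 36864)] = √[6012 × 10224] = 7840.0694
r = -5076 / 7840.0694 ≈ -0.6474

-0.6474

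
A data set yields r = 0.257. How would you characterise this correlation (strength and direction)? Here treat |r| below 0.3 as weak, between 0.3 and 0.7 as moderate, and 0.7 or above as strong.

weak positive

r = 0.257 > 0 so the relationship is positive.
|r| = 0.257, which falls in the weak range.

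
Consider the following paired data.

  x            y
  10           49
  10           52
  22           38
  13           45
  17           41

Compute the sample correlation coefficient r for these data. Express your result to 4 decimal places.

n = 5, Σx = 72, Σy = 225, Σx² = 1142, Σy² = 10255, Σxy = 3128
nΣxy − ΣxΣy = 15640 − 16200 = -560
nΣx² − (Σx)² = 5710 − 5184 = 526; nΣy² − (Σy)² = 51275 − 50625 = 650
r = -560 / √(526 × 650) = -560 / 584.7222 ≈ -0.9577

-0.9577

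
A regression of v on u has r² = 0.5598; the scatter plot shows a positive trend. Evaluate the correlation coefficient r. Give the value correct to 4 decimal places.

|r| = √0.5598 = 0.7482
The association is positive, so r = 0.7482.

0.7482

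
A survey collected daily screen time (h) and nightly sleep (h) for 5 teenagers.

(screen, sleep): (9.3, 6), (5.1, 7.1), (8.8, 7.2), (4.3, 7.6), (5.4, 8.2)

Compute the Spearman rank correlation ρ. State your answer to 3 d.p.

Rank screen: 5, 2, 4, 1, 3
Rank sleep: 1, 2, 3, 4, 5
d = rank(screen) − rank(sleep): 4, 0, 1, -3, -2; Σd² = 30
ρ = 1 − 6Σd² / [n(n²−1)] = 1 − 6×30 / (5×24) = 1 − 180/120 ≈ -0.500

-0.500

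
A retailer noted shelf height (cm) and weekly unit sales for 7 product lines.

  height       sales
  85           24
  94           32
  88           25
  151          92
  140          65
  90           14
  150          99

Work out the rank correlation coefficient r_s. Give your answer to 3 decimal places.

Rank height: 1, 4, 2, 7, 5, 3, 6
Rank sales: 2, 4, 3, 6, 5, 1, 7
d = rank(height) − rank(sales): -1, 0, -1, 1, 0, 2, -1; Σd² = 8
ρ = 1 − 6Σd² / [n(n²−1)] = 1 − 6×8 / (7×48) = 1 − 48/336 ≈ 0.857

0.857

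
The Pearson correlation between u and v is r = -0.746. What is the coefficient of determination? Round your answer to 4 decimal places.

0.5565

r² = (-0.746)² = 0.5565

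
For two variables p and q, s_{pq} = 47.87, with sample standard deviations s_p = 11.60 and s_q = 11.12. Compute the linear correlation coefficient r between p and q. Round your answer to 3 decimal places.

r = Cov(p,q) / (s_p · s_q) = 47.87 / (11.60 × 11.12)
  = 47.87 / 128.9920 ≈ 0.371

0.371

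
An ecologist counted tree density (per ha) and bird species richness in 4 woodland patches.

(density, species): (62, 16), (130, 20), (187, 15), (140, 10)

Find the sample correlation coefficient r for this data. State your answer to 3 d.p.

n = 4, Σx = 519, Σy = 61, Σx² = 75313, Σy² = 981, Σxy = 7797
nΣxy − ΣxΣy = 31188 − 31659 = -471
nΣx² − (Σx)² = 301252 − 269361 = 31891; nΣy² − (Σy)² = 3924 − 3721 = 203
r = -471 / √(31891 × 203) = -471 / 2544.3807 ≈ -0.185

-0.185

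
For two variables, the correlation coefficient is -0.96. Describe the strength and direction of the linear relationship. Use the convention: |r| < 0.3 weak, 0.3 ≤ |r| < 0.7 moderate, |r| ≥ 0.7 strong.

r = -0.96 < 0 so the relationship is negative.
|r| = 0.96, which falls in the strong range.

strong negative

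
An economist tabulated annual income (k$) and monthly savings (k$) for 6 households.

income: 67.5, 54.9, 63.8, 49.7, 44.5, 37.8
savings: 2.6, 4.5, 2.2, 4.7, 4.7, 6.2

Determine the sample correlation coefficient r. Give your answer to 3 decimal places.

-0.950

n = 6, Σx = 318.2, Σy = 24.9, Σx² = 17519.88, Σy² = 114.47, Σxy = 1240.01
nΣxy − ΣxΣy = 7440.06 − 7923.18 = -483.12
nΣx² − (Σx)² = 105119.28 − 101251.24 = 3868.04; nΣy² − (Σy)² = 686.82 − 620.01 = 66.81
r = -483.12 / √(3868.04 × 66.81) = -483.12 / 508.3540 ≈ -0.950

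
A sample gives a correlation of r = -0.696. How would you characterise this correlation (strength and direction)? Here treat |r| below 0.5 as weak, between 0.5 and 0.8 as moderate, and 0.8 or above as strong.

moderate negative

r = -0.696 < 0 so the relationship is negative.
|r| = 0.696, which falls in the moderate range.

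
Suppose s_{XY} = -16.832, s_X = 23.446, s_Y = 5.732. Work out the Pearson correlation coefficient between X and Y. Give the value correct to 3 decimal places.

-0.125

r = Cov(X,Y) / (s_X · s_Y) = -16.832 / (23.446 × 5.732)
  = -16.832 / 134.3925 ≈ -0.125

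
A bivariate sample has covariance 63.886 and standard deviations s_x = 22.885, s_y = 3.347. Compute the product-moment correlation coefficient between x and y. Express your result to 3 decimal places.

r = Cov(x,y) / (s_x · s_y) = 63.886 / (22.885 × 3.347)
  = 63.886 / 76.5961 ≈ 0.834

0.834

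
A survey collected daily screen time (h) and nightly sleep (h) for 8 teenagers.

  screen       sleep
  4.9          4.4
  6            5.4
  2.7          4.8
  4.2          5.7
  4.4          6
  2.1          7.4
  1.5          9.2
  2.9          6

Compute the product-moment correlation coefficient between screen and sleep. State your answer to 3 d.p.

-0.694

n = 8, Σx = 28.7, Σy = 48.9, Σx² = 119.37, Σy² = 315.45, Σxy = 164
nΣxy − ΣxΣy = 1312 − 1403.43 = -91.43
nΣx² − (Σx)² = 954.96 − 823.69 = 131.27; nΣy² − (Σy)² = 2523.6 − 2391.21 = 132.39
r = -91.43 / √(131.27 × 132.39) = -91.43 / 131.8288 ≈ -0.694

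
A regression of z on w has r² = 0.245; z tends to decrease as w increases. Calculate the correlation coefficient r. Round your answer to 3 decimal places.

|r| = √0.245 = 0.495
The association is negative, so r = −0.495.

-0.495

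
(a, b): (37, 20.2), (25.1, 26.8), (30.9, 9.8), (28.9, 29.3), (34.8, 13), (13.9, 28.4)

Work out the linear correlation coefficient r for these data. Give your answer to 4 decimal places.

n = 6, Σa = 170.6, Σb = 127.5, Σa² = 5193.28, Σb² = 3056.37, Σab = 3416.83
nΣab − ΣaΣb = 20500.98 − 21751.5 = -1250.52
nΣa² − (Σa)² = 31159.68 − 29104.36 = 2055.32; nΣb² − (Σb)² = 18338.22 − 16256.25 = 2081.97
r = -1250.52 / √(2055.32 × 2081.97) = -1250.52 / 2068.6021 ≈ -0.6045

-0.6045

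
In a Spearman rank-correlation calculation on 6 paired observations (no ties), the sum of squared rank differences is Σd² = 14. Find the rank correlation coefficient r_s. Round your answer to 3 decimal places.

0.600

ρ = 1 − 6Σd² / [n(n²−1)] = 1 − 6×14 / (6×35)
  = 1 − 84/210 = 1 − 0.4000 ≈ 0.600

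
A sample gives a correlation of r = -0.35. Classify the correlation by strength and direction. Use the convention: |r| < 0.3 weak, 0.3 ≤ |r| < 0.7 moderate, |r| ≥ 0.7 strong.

moderate negative

r = -0.35 < 0 so the relationship is negative.
|r| = 0.35, which falls in the moderate range.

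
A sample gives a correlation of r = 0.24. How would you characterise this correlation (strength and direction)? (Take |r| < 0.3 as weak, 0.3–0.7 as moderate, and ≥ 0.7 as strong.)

r = 0.24 > 0 so the relationship is positive.
|r| = 0.24, which falls in the weak range.

weak positive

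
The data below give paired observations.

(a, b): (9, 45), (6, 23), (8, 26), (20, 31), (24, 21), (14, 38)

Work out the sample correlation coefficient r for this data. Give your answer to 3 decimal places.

n = 6, Σa = 81, Σb = 184, Σa² = 1353, Σb² = 6076, Σab = 2407
nΣab − ΣaΣb = 14442 − 14904 = -462
nΣa² − (Σa)² = 8118 − 6561 = 1557; nΣb² − (Σb)² = 36456 − 33856 = 2600
r = -462 / √(1557 × 2600) = -462 / 2012.0139 ≈ -0.230

-0.230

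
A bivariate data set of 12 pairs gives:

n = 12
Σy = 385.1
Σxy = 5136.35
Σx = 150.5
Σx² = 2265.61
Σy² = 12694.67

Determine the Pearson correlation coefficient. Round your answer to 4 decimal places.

0.8599

r = (nΣxy − ΣxΣy) / √[(nΣx² − (Σx)²)(nΣy² − (Σy)²)]
Numerator: 12×5136.35 − 150.5×385.1 = 3678.65
Denominator: √[(27187.32 − 22650.25)(152336.04 − 148302.01)] = √[4537.07 × 4034.03] = 4278.1627
r = 3678.65 / 4278.1627 ≈ 0.8599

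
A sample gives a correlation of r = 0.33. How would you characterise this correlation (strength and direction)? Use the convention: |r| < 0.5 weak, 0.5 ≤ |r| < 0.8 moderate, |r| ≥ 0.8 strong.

weak positive

r = 0.33 > 0 so the relationship is positive.
|r| = 0.33, which falls in the weak range.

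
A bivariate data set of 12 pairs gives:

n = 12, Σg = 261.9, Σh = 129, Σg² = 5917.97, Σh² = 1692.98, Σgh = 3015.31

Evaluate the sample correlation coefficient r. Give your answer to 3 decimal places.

0.804

r = (nΣgh − ΣgΣh) / √[(nΣg² − (Σg)²)(nΣh² − (Σh)²)]
Numerator: 12×3015.31 − 261.9×129 = 2398.62
Denominator: √[(71015.64 − 68591.61)(20315.76 − 16641)] = √[2424.03 × 3674.76] = 2984.5818
r = 2398.62 / 2984.5818 ≈ 0.804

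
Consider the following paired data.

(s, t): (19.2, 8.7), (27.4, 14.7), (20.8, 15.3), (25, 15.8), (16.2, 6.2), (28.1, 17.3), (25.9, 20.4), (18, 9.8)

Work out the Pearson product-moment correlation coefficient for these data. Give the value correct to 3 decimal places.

0.854

n = 8, Σs = 180.6, Σt = 108.2, Σs² = 4223.9, Σt² = 1625.44, Σst = 2574.39
nΣst − ΣsΣt = 20595.12 − 19540.92 = 1054.2
nΣs² − (Σs)² = 33791.2 − 32616.36 = 1174.84; nΣt² − (Σt)² = 13003.52 − 11707.24 = 1296.28
r = 1054.2 / √(1174.84 × 1296.28) = 1054.2 / 1234.0671 ≈ 0.854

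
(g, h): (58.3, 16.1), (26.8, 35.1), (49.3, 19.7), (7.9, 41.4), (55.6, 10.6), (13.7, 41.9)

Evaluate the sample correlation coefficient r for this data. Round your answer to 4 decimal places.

-0.9767

n = 6, Σg = 211.6, Σh = 164.8, Σg² = 9889.08, Σh² = 5461.24, Σgh = 4340.97
nΣgh − ΣgΣh = 26045.82 − 34871.68 = -8825.86
nΣg² − (Σg)² = 59334.48 − 44774.56 = 14559.92; nΣh² − (Σh)² = 32767.44 − 27159.04 = 5608.4
r = -8825.86 / √(14559.92 × 5608.4) = -8825.86 / 9036.4736 ≈ -0.9767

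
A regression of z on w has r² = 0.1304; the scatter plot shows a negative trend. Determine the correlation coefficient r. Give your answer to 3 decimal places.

|r| = √0.1304 = 0.361
The association is negative, so r = −0.361.

-0.361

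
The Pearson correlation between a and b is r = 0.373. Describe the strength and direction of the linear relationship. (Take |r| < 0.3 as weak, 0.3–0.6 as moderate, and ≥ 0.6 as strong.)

r = 0.373 > 0 so the relationship is positive.
|r| = 0.373, which falls in the moderate range.

moderate positive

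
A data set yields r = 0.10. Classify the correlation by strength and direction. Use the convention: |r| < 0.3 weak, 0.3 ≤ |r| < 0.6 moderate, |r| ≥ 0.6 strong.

r = 0.10 > 0 so the relationship is positive.
|r| = 0.10, which falls in the weak range.

weak positive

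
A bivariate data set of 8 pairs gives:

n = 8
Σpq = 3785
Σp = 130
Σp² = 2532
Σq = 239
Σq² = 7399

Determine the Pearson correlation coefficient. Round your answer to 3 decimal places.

r = (nΣpq − ΣpΣq) / √[(nΣp² − (Σp)²)(nΣq² − (Σq)²)]
Numerator: 8×3785 − 130×239 = -790
Denominator: √[(20256 − 16900)(59192 − 57121)] = √[3356 × 2071] = 2636.3376
r = -790 / 2636.3376 ≈ -0.300

-0.300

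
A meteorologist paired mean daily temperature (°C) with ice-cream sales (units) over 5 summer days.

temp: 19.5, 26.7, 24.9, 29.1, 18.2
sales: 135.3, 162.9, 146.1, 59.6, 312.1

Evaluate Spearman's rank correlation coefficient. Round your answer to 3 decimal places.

Rank temp: 2, 4, 3, 5, 1
Rank sales: 2, 4, 3, 1, 5
d = rank(temp) − rank(sales): 0, 0, 0, 4, -4; Σd² = 32
ρ = 1 − 6Σd² / [n(n²−1)] = 1 − 6×32 / (5×24) = 1 − 192/120 ≈ -0.600

-0.600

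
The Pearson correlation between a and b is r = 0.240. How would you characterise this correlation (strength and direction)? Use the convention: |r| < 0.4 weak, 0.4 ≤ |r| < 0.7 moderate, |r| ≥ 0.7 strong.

r = 0.240 > 0 so the relationship is positive.
|r| = 0.240, which falls in the weak range.

weak positive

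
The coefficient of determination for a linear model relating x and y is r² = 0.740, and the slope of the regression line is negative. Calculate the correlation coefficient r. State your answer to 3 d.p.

-0.860

|r| = √0.740 = 0.860
The association is negative, so r = −0.860.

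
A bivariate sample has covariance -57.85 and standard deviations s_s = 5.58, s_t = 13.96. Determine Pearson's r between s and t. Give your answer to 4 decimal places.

-0.7426

r = Cov(s,t) / (s_s · s_t) = -57.85 / (5.58 × 13.96)
  = -57.85 / 77.8968 ≈ -0.7426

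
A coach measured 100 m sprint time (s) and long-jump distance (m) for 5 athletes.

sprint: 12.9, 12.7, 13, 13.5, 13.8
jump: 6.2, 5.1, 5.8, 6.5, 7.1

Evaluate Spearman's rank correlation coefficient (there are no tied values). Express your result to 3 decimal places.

Rank sprint: 2, 1, 3, 4, 5
Rank jump: 3, 1, 2, 4, 5
d = rank(sprint) − rank(jump): -1, 0, 1, 0, 0; Σd² = 2
ρ = 1 − 6Σd² / [n(n²−1)] = 1 − 6×2 / (5×24) = 1 − 12/120 ≈ 0.900

0.900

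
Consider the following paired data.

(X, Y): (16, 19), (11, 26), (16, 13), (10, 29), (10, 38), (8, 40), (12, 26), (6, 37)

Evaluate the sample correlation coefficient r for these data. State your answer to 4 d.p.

n = 8, ΣX = 89, ΣY = 228, ΣX² = 1077, ΣY² = 7136, ΣXY = 2322
nΣXY − ΣXΣY = 18576 − 20292 = -1716
nΣX² − (ΣX)² = 8616 − 7921 = 695; nΣY² − (ΣY)² = 57088 − 51984 = 5104
r = -1716 / √(695 × 5104) = -1716 / 1883.4224 ≈ -0.9111

-0.9111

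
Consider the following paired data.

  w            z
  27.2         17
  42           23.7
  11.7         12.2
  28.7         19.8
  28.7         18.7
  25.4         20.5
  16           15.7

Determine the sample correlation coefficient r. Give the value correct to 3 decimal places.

n = 7, Σw = 179.7, Σz = 127.6, Σw² = 5189.27, Σz² = 2408, Σwz = 3477.39
nΣwz − ΣwΣz = 24341.73 − 22929.72 = 1412.01
nΣw² − (Σw)² = 36324.89 − 32292.09 = 4032.8; nΣz² − (Σz)² = 16856 − 16281.76 = 574.24
r = 1412.01 / √(4032.8 × 574.24) = 1412.01 / 1521.7737 ≈ 0.928

0.928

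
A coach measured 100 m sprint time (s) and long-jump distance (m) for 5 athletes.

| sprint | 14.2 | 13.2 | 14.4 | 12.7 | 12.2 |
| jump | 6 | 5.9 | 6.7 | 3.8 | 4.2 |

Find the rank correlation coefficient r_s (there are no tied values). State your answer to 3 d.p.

Rank sprint: 4, 3, 5, 2, 1
Rank jump: 4, 3, 5, 1, 2
d = rank(sprint) − rank(jump): 0, 0, 0, 1, -1; Σd² = 2
ρ = 1 − 6Σd² / [n(n²−1)] = 1 − 6×2 / (5×24) = 1 − 12/120 ≈ 0.900

0.900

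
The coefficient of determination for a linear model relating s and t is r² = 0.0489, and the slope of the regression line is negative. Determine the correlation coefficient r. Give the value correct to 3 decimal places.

-0.221

|r| = √0.0489 = 0.221
The association is negative, so r = −0.221.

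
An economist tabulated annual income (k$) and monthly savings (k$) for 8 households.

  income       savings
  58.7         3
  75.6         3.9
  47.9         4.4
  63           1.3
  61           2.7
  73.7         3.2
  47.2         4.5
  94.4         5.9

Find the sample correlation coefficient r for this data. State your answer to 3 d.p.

n = 8, Σx = 521.5, Σy = 28.9, Σx² = 35716.35, Σy² = 117.85, Σxy = 1933.5
nΣxy − ΣxΣy = 15468 − 15071.35 = 396.65
nΣx² − (Σx)² = 285730.8 − 271962.25 = 13768.55; nΣy² − (Σy)² = 942.8 − 835.21 = 107.59
r = 396.65 / √(13768.55 × 107.59) = 396.65 / 1217.1106 ≈ 0.326

0.326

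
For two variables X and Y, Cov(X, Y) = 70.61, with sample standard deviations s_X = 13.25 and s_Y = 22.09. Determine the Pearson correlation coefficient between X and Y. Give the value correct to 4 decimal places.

r = Cov(X,Y) / (s_X · s_Y) = 70.61 / (13.25 × 22.09)
  = 70.61 / 292.6925 ≈ 0.2412

0.2412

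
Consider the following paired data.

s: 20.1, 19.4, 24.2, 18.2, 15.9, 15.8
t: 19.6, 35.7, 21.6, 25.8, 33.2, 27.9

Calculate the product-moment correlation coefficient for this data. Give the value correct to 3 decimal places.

n = 6, Σs = 113.6, Σt = 163.8, Σs² = 2199.7, Σt² = 4671.5, Σst = 3047.52
nΣst − ΣsΣt = 18285.12 − 18607.68 = -322.56
nΣs² − (Σs)² = 13198.2 − 12904.96 = 293.24; nΣt² − (Σt)² = 28029 − 26830.44 = 1198.56
r = -322.56 / √(293.24 × 1198.56) = -322.56 / 592.8455 ≈ -0.544

-0.544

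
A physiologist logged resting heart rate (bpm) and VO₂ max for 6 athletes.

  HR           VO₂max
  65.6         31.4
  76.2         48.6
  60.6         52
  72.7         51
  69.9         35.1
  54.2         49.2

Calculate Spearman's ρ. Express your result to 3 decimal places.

Rank HR: 3, 6, 2, 5, 4, 1
Rank VO₂max: 1, 3, 6, 5, 2, 4
d = rank(HR) − rank(VO₂max): 2, 3, -4, 0, 2, -3; Σd² = 42
ρ = 1 − 6Σd² / [n(n²−1)] = 1 − 6×42 / (6×35) = 1 − 252/210 ≈ -0.200

-0.200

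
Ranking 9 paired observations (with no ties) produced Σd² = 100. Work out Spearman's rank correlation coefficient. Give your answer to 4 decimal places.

0.1667

ρ = 1 − 6Σd² / [n(n²−1)] = 1 − 6×100 / (9×80)
  = 1 − 600/720 = 1 − 0.83333 ≈ 0.1667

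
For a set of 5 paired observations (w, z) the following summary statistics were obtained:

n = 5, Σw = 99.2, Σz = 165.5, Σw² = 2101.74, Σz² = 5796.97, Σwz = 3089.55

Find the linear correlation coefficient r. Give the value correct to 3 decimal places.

-0.940

r = (nΣwz − ΣwΣz) / √[(nΣw² − (Σw)²)(nΣz² − (Σz)²)]
Numerator: 5×3089.55 − 99.2×165.5 = -969.85
Denominator: √[(10508.7 − 9840.64)(28984.85 − 27390.25)] = √[668.06 × 1594.6] = 1032.1281
r = -969.85 / 1032.1281 ≈ -0.940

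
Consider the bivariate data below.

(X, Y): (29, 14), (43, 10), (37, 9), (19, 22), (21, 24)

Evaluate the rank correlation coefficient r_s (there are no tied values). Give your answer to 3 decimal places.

Rank X: 3, 5, 4, 1, 2
Rank Y: 3, 2, 1, 4, 5
d = rank(X) − rank(Y): 0, 3, 3, -3, -3; Σd² = 36
ρ = 1 − 6Σd² / [n(n²−1)] = 1 − 6×36 / (5×24) = 1 − 216/120 ≈ -0.800

-0.800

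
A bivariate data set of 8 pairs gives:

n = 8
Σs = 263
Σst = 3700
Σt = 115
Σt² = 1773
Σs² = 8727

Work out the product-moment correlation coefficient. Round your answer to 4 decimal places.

r = (nΣst − ΣsΣt) / √[(nΣs² − (Σs)²)(nΣt² − (Σt)²)]
Numerator: 8×3700 − 263×115 = -645
Denominator: √[(69816 − 69169)(14184 − 13225)] = √[647 × 959] = 787.7011
r = -645 / 787.7011 ≈ -0.8188

-0.8188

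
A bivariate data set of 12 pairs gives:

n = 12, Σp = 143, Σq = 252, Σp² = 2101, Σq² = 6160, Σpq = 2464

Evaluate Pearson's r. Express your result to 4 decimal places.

r = (nΣpq − ΣpΣq) / √[(nΣp² − (Σp)²)(nΣq² − (Σq)²)]
Numerator: 12×2464 − 143×252 = -6468
Denominator: √[(25212 − 20449)(73920 − 63504)] = √[4763 × 10416] = 7043.5366
r = -6468 / 7043.5366 ≈ -0.9183

-0.9183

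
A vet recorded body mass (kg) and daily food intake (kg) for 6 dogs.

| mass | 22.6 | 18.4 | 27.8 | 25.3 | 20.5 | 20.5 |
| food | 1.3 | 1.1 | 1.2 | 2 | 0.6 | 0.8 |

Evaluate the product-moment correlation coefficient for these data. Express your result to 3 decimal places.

n = 6, Σx = 135.1, Σy = 7, Σx² = 3102.75, Σy² = 9.34, Σxy = 162.28
nΣxy − ΣxΣy = 973.68 − 945.7 = 27.98
nΣx² − (Σx)² = 18616.5 − 18252.01 = 364.49; nΣy² − (Σy)² = 56.04 − 49 = 7.04
r = 27.98 / √(364.49 × 7.04) = 27.98 / 50.6558 ≈ 0.552

0.552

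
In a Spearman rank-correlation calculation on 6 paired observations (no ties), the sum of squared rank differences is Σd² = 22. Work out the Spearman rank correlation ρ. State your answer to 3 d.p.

ρ = 1 − 6Σd² / [n(n²−1)] = 1 − 6×22 / (6×35)
  = 1 − 132/210 = 1 − 0.6286 ≈ 0.371

0.371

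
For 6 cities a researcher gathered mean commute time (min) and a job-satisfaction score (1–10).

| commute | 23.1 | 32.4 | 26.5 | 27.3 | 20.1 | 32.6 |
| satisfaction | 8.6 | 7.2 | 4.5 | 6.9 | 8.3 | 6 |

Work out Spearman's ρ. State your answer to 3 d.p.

Rank commute: 2, 5, 3, 4, 1, 6
Rank satisfaction: 6, 4, 1, 3, 5, 2
d = rank(commute) − rank(satisfaction): -4, 1, 2, 1, -4, 4; Σd² = 54
ρ = 1 − 6Σd² / [n(n²−1)] = 1 − 6×54 / (6×35) = 1 − 324/210 ≈ -0.543

-0.543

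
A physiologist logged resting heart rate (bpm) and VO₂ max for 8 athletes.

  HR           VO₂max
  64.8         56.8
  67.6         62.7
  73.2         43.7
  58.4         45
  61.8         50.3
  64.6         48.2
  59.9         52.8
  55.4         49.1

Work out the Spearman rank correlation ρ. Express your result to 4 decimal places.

Rank HR: 6, 7, 8, 2, 4, 5, 3, 1
Rank VO₂max: 7, 8, 1, 2, 5, 3, 6, 4
d = rank(HR) − rank(VO₂max): -1, -1, 7, 0, -1, 2, -3, -3; Σd² = 74
ρ = 1 − 6Σd² / [n(n²−1)] = 1 − 6×74 / (8×63) = 1 − 444/504 ≈ 0.1190

0.1190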